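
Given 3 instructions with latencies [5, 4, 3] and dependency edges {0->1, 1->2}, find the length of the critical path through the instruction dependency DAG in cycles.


Compute longest path through dependency graph: dist(Ik) = max over predecessors of dist + latency(Ik).
dist(I0) = latency 5 = 5
dist(I1) = dist(I0) + 4 = 5 + 4 = 9
dist(I2) = dist(I1) + 3 = 9 + 3 = 12
Critical path = max dist = 12

12


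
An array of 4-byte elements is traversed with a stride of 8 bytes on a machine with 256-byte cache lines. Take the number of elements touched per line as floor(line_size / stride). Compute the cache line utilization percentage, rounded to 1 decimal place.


Elements per cache line = floor(256 / 8) = 32
Bytes used = 32 * 4 = 128
Utilization = 128 / 256 * 100 = 50.0%

50.0


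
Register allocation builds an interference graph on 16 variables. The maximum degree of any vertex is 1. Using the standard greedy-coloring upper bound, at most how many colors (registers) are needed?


Greedy coloring never needs more than (max_degree + 1) colors: when coloring a vertex, at most max_degree neighbors are already colored.
Upper bound = 1 + 1 = 2

2


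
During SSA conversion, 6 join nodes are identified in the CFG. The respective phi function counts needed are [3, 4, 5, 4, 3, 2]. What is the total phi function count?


Total phi functions = sum of phi functions at each join node
= 3 + 4 + 5 + 4 + 3 + 2 = 21

21


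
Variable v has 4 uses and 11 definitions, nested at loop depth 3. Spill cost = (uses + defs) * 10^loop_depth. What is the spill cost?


uses + defs = 4 + 11 = 15
10^3 = 1000
Spill cost = 15 * 1000 = 15000

15000


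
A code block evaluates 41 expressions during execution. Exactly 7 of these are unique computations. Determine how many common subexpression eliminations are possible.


CSE count = total expressions - unique expressions
= 41 - 7 = 34

34


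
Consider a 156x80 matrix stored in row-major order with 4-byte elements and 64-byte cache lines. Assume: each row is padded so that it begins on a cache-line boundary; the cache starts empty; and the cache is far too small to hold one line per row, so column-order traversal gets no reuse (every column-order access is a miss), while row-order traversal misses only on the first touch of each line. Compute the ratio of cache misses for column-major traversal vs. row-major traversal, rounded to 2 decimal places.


Each row occupies 80 * 4 = 320 bytes and starts on a line boundary, so it spans ceil(320 / 64) = 5 cache lines.
Row-major traversal misses (one per line touched): 156 * ceil(80 * 4 / 64) = 780
Column-major traversal misses (no reuse, every access misses): 156 * 80 = 12480
Ratio = 12480 / 780 = 16.0

16.0


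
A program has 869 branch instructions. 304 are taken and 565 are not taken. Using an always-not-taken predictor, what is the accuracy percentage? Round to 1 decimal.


Predictor: always-not-taken
Correct predictions = 565
Accuracy = 565 / 869 * 100 = 65.0%

65.0


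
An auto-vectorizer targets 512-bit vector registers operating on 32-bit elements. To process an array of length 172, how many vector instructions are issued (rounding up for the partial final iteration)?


Width = 512 / 32 = 16 elements per vector op
Iterations = ceil(172 / 16) = 11

11


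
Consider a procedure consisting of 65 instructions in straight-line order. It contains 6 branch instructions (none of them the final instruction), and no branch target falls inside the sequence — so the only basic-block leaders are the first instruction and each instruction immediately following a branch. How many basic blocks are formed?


With no in-sequence branch targets, the leaders are the first instruction plus the instruction after each branch.
Number of basic blocks = branches + 1
= 6 + 1 = 7

7


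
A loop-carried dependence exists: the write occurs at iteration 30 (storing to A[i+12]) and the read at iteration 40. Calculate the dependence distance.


Distance = read iteration - write iteration
= 40 - 30 = 10

10


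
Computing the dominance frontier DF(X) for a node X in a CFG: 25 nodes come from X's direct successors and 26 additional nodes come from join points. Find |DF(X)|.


DF(X) = direct successor contributions + join point contributions
= 25 + 26 = 51

51


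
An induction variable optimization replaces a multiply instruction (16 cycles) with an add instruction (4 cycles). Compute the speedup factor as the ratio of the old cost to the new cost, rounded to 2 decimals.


Ratio = mult_cost / add_cost = 16 / 4 = 4.0

4.0


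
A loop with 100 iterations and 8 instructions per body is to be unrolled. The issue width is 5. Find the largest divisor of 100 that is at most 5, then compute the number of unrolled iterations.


Largest divisor of 100 <= 5 is 5
New iterations = 100 / 5 = 20

20


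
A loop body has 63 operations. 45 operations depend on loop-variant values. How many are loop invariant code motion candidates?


Invariant candidates = total - loop-dependent
= 63 - 45 = 18

18


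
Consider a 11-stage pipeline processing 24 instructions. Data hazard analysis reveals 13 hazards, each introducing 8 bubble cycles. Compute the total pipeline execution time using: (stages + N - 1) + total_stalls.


Base cycles = 11 + 24 - 1 = 34
Total stalls = 13 * 8 = 104
Total = 34 + 104 = 138

138


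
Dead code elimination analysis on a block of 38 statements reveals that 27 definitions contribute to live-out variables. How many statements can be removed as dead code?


Dead code = total statements - live definitions
= 38 - 27 = 11

11


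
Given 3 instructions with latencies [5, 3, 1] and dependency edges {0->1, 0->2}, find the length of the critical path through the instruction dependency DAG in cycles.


Compute longest path through dependency graph: dist(Ik) = max over predecessors of dist + latency(Ik).
dist(I0) = latency 5 = 5
dist(I1) = dist(I0) + 3 = 5 + 3 = 8
dist(I2) = dist(I0) + 1 = 5 + 1 = 6
Critical path = max dist = 8

8


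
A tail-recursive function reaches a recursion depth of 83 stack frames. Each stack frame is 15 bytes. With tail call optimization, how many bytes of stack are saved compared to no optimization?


Without TCO: 83 * 15 = 1245 bytes
With TCO: reuse 1 frame = 15 bytes
Savings = 1245 - 15 = 1230

1230


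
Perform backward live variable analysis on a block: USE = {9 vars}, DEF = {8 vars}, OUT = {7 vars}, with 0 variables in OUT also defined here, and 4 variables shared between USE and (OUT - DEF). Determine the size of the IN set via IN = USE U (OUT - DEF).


OUT - DEF: 7 - 0 = 7
|IN| = |USE| + |OUT - DEF| - |USE ∩ (OUT - DEF)| = 9 + 7 - 4 = 12

12


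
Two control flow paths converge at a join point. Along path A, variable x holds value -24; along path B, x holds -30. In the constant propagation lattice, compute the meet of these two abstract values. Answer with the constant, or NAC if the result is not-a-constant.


Meet operation: if both paths give the same constant, result is that constant; if they differ, result is NAC (not-a-constant).
Path A: -24, Path B: -30 -> differ
Result: not-a-constant -> NAC

NAC


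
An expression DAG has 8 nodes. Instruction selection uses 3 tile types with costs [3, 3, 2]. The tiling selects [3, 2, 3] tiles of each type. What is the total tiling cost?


Total cost = sum(count_i * cost_i)
= 3*3 + 2*3 + 3*2
= 21

21


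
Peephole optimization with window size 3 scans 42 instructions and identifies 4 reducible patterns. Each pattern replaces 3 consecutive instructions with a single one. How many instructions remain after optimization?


Each match removes 2 instructions.
Total removed = 4 * 2 = 8
Remaining = 42 - 8 = 34

34


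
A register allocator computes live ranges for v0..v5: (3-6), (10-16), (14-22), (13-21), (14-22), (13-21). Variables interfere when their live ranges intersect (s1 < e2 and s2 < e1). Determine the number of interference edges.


Check all pairs for overlapping intervals.
Two intervals (s1,e1) and (s2,e2) overlap if s1 < e2 and s2 < e1.
v0 (3-6) vs v1..v5: overlaps none -> 0
v1 (10-16) vs v2..v5: overlaps v2, v3, v4, v5 -> 4
v2 (14-22) vs v3..v5: overlaps v3, v4, v5 -> 3
v3 (13-21) vs v4..v5: overlaps v4, v5 -> 2
v4 (14-22) vs v5: overlaps v5 -> 1
Total overlapping pairs = 0 + 4 + 3 + 2 + 1 = 10

10


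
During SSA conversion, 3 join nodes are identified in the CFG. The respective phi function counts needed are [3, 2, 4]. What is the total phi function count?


Total phi functions = sum of phi functions at each join node
= 3 + 2 + 4 = 9

9


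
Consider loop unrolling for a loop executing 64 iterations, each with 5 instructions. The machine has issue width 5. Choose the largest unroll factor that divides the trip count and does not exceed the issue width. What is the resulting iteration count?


Largest divisor of 64 <= 5 is 4
New iterations = 64 / 4 = 16

16


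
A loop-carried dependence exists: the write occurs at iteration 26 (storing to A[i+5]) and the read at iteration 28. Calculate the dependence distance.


Distance = read iteration - write iteration
= 28 - 26 = 2

2


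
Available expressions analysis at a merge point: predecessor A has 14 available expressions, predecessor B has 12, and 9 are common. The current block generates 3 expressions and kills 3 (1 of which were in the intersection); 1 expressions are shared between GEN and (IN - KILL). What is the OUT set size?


IN = intersection of predecessors = 9
IN - KILL = 9 - 1 = 8
|OUT| = |GEN| + |IN - KILL| - |GEN ∩ (IN - KILL)| = 3 + 8 - 1 = 10

10


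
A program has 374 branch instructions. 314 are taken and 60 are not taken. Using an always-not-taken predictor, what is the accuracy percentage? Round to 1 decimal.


Predictor: always-not-taken
Correct predictions = 60
Accuracy = 60 / 374 * 100 = 16.0%

16.0


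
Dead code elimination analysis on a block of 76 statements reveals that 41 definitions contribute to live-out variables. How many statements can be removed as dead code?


Dead code = total statements - live definitions
= 76 - 41 = 35

35


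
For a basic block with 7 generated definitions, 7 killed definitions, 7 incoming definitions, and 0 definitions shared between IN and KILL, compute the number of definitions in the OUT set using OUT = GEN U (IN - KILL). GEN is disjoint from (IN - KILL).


IN - KILL: 7 - 0 = 7 surviving definitions
OUT = GEN + surviving = 7 + 7 = 14

14


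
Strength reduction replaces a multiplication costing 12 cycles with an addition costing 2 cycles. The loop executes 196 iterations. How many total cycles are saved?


Per-iteration saving = 12 - 2 = 10
Total saved = 196 * 10 = 1960

1960


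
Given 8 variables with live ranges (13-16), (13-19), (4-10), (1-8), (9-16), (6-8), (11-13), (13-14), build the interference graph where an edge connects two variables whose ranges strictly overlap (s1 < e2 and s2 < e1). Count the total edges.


Check all pairs for overlapping intervals.
Two intervals (s1,e1) and (s2,e2) overlap if s1 < e2 and s2 < e1.
v0 (13-16) vs v1..v7: overlaps v1, v4, v7 -> 3
v1 (13-19) vs v2..v7: overlaps v4, v7 -> 2
v2 (4-10) vs v3..v7: overlaps v3, v4, v5 -> 3
v3 (1-8) vs v4..v7: overlaps v5 -> 1
v4 (9-16) vs v5..v7: overlaps v6, v7 -> 2
v5 (6-8) vs v6..v7: overlaps none -> 0
v6 (11-13) vs v7: overlaps none -> 0
Total overlapping pairs = 3 + 2 + 3 + 1 + 2 + 0 + 0 = 11

11


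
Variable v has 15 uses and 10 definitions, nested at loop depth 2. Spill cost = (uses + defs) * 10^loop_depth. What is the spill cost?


uses + defs = 15 + 10 = 25
10^2 = 100
Spill cost = 25 * 100 = 2500

2500


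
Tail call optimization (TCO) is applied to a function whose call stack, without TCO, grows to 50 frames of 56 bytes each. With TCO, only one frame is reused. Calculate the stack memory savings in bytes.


Without TCO: 50 * 56 = 2800 bytes
With TCO: reuse 1 frame = 56 bytes
Savings = 2800 - 56 = 2744

2744


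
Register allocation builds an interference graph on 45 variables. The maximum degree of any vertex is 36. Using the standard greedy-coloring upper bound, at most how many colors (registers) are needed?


Greedy coloring never needs more than (max_degree + 1) colors: when coloring a vertex, at most max_degree neighbors are already colored.
Upper bound = 36 + 1 = 37

37


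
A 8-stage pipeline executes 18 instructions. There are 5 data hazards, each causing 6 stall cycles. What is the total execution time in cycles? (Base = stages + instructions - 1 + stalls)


Base cycles = 8 + 18 - 1 = 25
Total stalls = 5 * 6 = 30
Total = 25 + 30 = 55

55


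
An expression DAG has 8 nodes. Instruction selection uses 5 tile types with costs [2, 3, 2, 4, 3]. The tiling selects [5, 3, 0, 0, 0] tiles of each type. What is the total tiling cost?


Total cost = sum(count_i * cost_i)
= 5*2 + 3*3 + 0*2 + 0*4 + 0*3
= 19

19


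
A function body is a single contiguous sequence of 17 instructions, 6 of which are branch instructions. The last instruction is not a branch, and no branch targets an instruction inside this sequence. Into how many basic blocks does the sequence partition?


With no in-sequence branch targets, the leaders are the first instruction plus the instruction after each branch.
Number of basic blocks = branches + 1
= 6 + 1 = 7

7


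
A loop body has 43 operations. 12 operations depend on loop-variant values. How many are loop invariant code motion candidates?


Invariant candidates = total - loop-dependent
= 43 - 12 = 31

31


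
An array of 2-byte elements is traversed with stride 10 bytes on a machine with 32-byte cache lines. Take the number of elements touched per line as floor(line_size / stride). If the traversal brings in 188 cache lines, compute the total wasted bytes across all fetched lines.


Elements per line = floor(32 / 10) = 3
Bytes used per line = 3 * 2 = 6
Wasted per line = 32 - 6 = 26
Total wasted = 26 * 188 = 4888

4888


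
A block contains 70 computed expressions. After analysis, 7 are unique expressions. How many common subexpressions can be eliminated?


CSE count = total expressions - unique expressions
= 70 - 7 = 63

63


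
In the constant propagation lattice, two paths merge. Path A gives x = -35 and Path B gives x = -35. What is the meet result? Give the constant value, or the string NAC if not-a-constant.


Meet operation: if both paths give the same constant, result is that constant; if they differ, result is NAC (not-a-constant).
Path A: -35, Path B: -35 -> equal
Result: constant -> -35

-35


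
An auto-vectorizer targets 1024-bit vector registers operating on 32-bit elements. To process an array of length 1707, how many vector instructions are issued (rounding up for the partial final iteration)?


Width = 1024 / 32 = 32 elements per vector op
Iterations = ceil(1707 / 32) = 54

54


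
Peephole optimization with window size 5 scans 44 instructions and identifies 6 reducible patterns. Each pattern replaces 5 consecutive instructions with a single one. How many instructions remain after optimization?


Each match removes 4 instructions.
Total removed = 6 * 4 = 24
Remaining = 44 - 24 = 20

20


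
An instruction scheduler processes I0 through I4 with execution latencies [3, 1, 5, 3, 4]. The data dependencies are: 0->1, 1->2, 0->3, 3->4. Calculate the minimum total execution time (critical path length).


Compute longest path through dependency graph: dist(Ik) = max over predecessors of dist + latency(Ik).
dist(I0) = latency 3 = 3
dist(I1) = dist(I0) + 1 = 3 + 1 = 4
dist(I2) = dist(I1) + 5 = 4 + 5 = 9
dist(I3) = dist(I0) + 3 = 3 + 3 = 6
dist(I4) = dist(I3) + 4 = 6 + 4 = 10
Critical path = max dist = 10

10


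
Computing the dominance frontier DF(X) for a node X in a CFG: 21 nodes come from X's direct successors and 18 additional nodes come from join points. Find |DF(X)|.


DF(X) = direct successor contributions + join point contributions
= 21 + 18 = 39

39


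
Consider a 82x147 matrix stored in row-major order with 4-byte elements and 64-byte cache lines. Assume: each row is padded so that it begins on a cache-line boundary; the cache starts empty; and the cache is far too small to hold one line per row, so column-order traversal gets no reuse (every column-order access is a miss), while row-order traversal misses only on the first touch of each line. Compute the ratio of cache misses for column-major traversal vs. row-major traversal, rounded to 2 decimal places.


Each row occupies 147 * 4 = 588 bytes and starts on a line boundary, so it spans ceil(588 / 64) = 10 cache lines.
Row-major traversal misses (one per line touched): 82 * ceil(147 * 4 / 64) = 820
Column-major traversal misses (no reuse, every access misses): 82 * 147 = 12054
Ratio = 12054 / 820 = 14.7

14.7


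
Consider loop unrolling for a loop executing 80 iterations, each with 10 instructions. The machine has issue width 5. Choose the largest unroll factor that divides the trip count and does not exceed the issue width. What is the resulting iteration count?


Largest divisor of 80 <= 5 is 5
New iterations = 80 / 5 = 16

16


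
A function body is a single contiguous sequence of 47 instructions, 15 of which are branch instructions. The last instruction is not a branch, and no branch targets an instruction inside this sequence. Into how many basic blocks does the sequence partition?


With no in-sequence branch targets, the leaders are the first instruction plus the instruction after each branch.
Number of basic blocks = branches + 1
= 15 + 1 = 16

16


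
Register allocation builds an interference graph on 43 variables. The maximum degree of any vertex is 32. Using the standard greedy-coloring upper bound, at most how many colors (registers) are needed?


Greedy coloring never needs more than (max_degree + 1) colors: when coloring a vertex, at most max_degree neighbors are already colored.
Upper bound = 32 + 1 = 33

33


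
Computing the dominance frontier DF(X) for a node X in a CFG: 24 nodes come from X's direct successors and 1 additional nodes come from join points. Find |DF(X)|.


DF(X) = direct successor contributions + join point contributions
= 24 + 1 = 25

25


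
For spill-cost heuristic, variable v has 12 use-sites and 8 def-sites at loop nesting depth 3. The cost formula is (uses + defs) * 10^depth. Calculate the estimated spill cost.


uses + defs = 12 + 8 = 20
10^3 = 1000
Spill cost = 20 * 1000 = 20000

20000


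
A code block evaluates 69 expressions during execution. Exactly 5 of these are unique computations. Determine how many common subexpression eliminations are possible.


CSE count = total expressions - unique expressions
= 69 - 5 = 64

64


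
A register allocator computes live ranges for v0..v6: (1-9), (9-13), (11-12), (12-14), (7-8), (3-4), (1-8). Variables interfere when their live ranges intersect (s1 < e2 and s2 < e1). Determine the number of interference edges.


Check all pairs for overlapping intervals.
Two intervals (s1,e1) and (s2,e2) overlap if s1 < e2 and s2 < e1.
v0 (1-9) vs v1..v6: overlaps v4, v5, v6 -> 3
v1 (9-13) vs v2..v6: overlaps v2, v3 -> 2
v2 (11-12) vs v3..v6: overlaps none -> 0
v3 (12-14) vs v4..v6: overlaps none -> 0
v4 (7-8) vs v5..v6: overlaps v6 -> 1
v5 (3-4) vs v6: overlaps v6 -> 1
Total overlapping pairs = 3 + 2 + 0 + 0 + 1 + 1 = 7

7


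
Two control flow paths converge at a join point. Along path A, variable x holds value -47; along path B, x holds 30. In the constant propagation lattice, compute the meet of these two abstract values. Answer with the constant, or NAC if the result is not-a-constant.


Meet operation: if both paths give the same constant, result is that constant; if they differ, result is NAC (not-a-constant).
Path A: -47, Path B: 30 -> differ
Result: not-a-constant -> NAC

NAC


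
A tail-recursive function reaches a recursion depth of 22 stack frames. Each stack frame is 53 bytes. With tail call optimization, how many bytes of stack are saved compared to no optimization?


Without TCO: 22 * 53 = 1166 bytes
With TCO: reuse 1 frame = 53 bytes
Savings = 1166 - 53 = 1113

1113


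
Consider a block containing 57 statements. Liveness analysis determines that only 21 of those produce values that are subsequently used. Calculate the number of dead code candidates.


Dead code = total statements - live definitions
= 57 - 21 = 36

36


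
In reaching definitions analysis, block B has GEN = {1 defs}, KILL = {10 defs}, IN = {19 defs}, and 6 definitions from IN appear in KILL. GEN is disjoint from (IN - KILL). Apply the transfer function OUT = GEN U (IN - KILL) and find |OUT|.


IN - KILL: 19 - 6 = 13 surviving definitions
OUT = GEN + surviving = 1 + 13 = 14

14


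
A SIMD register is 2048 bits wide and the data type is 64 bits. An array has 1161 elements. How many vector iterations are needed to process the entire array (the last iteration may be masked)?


Width = 2048 / 64 = 32 elements per vector op
Iterations = ceil(1161 / 32) = 37

37


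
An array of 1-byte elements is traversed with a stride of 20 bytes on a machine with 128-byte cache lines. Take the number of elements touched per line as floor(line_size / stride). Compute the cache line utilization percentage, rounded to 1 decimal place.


Elements per cache line = floor(128 / 20) = 6
Bytes used = 6 * 1 = 6
Utilization = 6 / 128 * 100 = 4.7%

4.7


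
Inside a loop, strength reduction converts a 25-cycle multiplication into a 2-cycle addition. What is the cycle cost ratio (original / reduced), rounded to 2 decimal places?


Ratio = mult_cost / add_cost = 25 / 2 = 12.5

12.5


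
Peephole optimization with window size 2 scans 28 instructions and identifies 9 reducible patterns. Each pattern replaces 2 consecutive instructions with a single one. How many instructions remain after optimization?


Each match removes 1 instructions.
Total removed = 9 * 1 = 9
Remaining = 28 - 9 = 19

19


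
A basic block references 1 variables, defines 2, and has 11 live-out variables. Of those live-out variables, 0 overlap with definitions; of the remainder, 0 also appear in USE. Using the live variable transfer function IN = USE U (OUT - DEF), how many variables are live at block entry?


OUT - DEF: 11 - 0 = 11
|IN| = |USE| + |OUT - DEF| - |USE ∩ (OUT - DEF)| = 1 + 11 - 0 = 12

12


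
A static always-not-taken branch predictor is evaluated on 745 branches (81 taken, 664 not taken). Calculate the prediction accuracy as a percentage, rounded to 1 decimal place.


Predictor: always-not-taken
Correct predictions = 664
Accuracy = 664 / 745 * 100 = 89.1%

89.1


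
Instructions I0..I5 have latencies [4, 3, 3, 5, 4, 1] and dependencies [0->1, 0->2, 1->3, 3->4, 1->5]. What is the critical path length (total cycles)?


Compute longest path through dependency graph: dist(Ik) = max over predecessors of dist + latency(Ik).
dist(I0) = latency 4 = 4
dist(I1) = dist(I0) + 3 = 4 + 3 = 7
dist(I2) = dist(I0) + 3 = 4 + 3 = 7
dist(I3) = dist(I1) + 5 = 7 + 5 = 12
dist(I4) = dist(I3) + 4 = 12 + 4 = 16
dist(I5) = dist(I1) + 1 = 7 + 1 = 8
Critical path = max dist = 16

16


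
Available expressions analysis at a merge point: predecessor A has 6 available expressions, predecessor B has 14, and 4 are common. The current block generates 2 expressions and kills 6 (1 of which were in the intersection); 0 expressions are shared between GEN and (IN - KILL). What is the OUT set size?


IN = intersection of predecessors = 4
IN - KILL = 4 - 1 = 3
|OUT| = |GEN| + |IN - KILL| - |GEN ∩ (IN - KILL)| = 2 + 3 - 0 = 5

5


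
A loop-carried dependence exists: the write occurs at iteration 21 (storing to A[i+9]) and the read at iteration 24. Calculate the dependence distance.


Distance = read iteration - write iteration
= 24 - 21 = 3

3


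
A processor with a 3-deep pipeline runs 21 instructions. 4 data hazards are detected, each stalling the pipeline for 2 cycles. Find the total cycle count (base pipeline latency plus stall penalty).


Base cycles = 3 + 21 - 1 = 23
Total stalls = 4 * 2 = 8
Total = 23 + 8 = 31

31


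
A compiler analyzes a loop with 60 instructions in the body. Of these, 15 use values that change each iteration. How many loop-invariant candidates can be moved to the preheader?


Invariant candidates = total - loop-dependent
= 60 - 15 = 45

45


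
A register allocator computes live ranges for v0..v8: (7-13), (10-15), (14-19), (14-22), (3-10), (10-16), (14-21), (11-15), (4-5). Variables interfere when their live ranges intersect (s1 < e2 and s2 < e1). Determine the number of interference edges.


Check all pairs for overlapping intervals.
Two intervals (s1,e1) and (s2,e2) overlap if s1 < e2 and s2 < e1.
v0 (7-13) vs v1..v8: overlaps v1, v4, v5, v7 -> 4
v1 (10-15) vs v2..v8: overlaps v2, v3, v5, v6, v7 -> 5
v2 (14-19) vs v3..v8: overlaps v3, v5, v6, v7 -> 4
v3 (14-22) vs v4..v8: overlaps v5, v6, v7 -> 3
v4 (3-10) vs v5..v8: overlaps v8 -> 1
v5 (10-16) vs v6..v8: overlaps v6, v7 -> 2
v6 (14-21) vs v7..v8: overlaps v7 -> 1
v7 (11-15) vs v8: overlaps none -> 0
Total overlapping pairs = 4 + 5 + 4 + 3 + 1 + 2 + 1 + 0 = 20

20


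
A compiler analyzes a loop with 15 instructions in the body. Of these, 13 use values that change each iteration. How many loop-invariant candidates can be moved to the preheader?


Invariant candidates = total - loop-dependent
= 15 - 13 = 2

2


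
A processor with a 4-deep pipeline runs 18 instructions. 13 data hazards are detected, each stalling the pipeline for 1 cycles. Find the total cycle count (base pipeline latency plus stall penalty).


Base cycles = 4 + 18 - 1 = 21
Total stalls = 13 * 1 = 13
Total = 21 + 13 = 34

34


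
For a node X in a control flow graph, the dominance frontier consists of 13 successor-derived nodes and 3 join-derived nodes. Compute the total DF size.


DF(X) = direct successor contributions + join point contributions
= 13 + 3 = 16

16


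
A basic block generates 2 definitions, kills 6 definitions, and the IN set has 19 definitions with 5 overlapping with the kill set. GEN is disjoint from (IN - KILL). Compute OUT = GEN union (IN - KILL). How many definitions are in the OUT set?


IN - KILL: 19 - 5 = 14 surviving definitions
OUT = GEN + surviving = 2 + 14 = 16

16


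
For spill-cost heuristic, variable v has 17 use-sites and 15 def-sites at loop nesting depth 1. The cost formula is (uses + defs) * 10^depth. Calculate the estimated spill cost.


uses + defs = 17 + 15 = 32
10^1 = 10
Spill cost = 32 * 10 = 320

320


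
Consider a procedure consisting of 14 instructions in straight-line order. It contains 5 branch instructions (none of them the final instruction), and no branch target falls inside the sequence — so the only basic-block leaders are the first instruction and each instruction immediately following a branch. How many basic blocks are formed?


With no in-sequence branch targets, the leaders are the first instruction plus the instruction after each branch.
Number of basic blocks = branches + 1
= 5 + 1 = 6

6


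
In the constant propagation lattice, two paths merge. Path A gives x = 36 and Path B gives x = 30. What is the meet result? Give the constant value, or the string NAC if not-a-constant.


Meet operation: if both paths give the same constant, result is that constant; if they differ, result is NAC (not-a-constant).
Path A: 36, Path B: 30 -> differ
Result: not-a-constant -> NAC

NAC


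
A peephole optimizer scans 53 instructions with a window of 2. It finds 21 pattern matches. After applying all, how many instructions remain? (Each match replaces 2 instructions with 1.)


Each match removes 1 instructions.
Total removed = 21 * 1 = 21
Remaining = 53 - 21 = 32

32


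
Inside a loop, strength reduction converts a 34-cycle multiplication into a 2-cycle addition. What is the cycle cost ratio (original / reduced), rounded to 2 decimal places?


Ratio = mult_cost / add_cost = 34 / 2 = 17.0

17.0


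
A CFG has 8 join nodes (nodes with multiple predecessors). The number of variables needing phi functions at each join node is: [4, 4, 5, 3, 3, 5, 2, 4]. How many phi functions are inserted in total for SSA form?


Total phi functions = sum of phi functions at each join node
= 4 + 4 + 5 + 3 + 3 + 5 + 2 + 4 = 30

30


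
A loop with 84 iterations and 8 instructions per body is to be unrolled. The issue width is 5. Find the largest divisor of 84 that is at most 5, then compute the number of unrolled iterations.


Largest divisor of 84 <= 5 is 4
New iterations = 84 / 4 = 21

21


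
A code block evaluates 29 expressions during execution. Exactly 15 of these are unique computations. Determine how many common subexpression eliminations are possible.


CSE count = total expressions - unique expressions
= 29 - 15 = 14

14


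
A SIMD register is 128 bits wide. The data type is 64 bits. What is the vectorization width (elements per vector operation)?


Width = SIMD bits / data type bits
= 128 / 64 = 2

2


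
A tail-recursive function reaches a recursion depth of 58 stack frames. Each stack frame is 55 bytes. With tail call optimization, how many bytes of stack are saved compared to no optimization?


Without TCO: 58 * 55 = 3190 bytes
With TCO: reuse 1 frame = 55 bytes
Savings = 3190 - 55 = 3135

3135


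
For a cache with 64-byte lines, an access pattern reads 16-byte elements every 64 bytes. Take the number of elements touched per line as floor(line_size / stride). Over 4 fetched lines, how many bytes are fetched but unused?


Elements per line = floor(64 / 64) = 1
Bytes used per line = 1 * 16 = 16
Wasted per line = 64 - 16 = 48
Total wasted = 48 * 4 = 192

192


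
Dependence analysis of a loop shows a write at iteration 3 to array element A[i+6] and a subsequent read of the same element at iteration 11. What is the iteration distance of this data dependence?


Distance = read iteration - write iteration
= 11 - 3 = 8

8


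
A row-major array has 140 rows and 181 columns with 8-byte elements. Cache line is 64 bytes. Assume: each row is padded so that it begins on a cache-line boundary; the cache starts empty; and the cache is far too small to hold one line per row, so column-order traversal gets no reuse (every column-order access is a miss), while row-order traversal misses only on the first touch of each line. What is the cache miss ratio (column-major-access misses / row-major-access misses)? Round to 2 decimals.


Each row occupies 181 * 8 = 1448 bytes and starts on a line boundary, so it spans ceil(1448 / 64) = 23 cache lines.
Row-major traversal misses (one per line touched): 140 * ceil(181 * 8 / 64) = 3220
Column-major traversal misses (no reuse, every access misses): 140 * 181 = 25340
Ratio = 25340 / 3220 = 7.87

7.87


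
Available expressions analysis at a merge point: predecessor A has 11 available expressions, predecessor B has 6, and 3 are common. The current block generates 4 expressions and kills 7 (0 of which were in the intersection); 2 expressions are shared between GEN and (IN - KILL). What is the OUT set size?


IN = intersection of predecessors = 3
IN - KILL = 3 - 0 = 3
|OUT| = |GEN| + |IN - KILL| - |GEN ∩ (IN - KILL)| = 4 + 3 - 2 = 5

5


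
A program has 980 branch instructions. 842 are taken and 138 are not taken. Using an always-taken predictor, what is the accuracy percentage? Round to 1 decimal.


Predictor: always-taken
Correct predictions = 842
Accuracy = 842 / 980 * 100 = 85.9%

85.9


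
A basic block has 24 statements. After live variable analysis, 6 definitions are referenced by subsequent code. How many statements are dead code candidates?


Dead code = total statements - live definitions
= 24 - 6 = 18

18


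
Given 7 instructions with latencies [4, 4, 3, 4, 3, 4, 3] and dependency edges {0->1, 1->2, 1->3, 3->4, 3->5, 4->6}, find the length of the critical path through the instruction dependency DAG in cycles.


Compute longest path through dependency graph: dist(Ik) = max over predecessors of dist + latency(Ik).
dist(I0) = latency 4 = 4
dist(I1) = dist(I0) + 4 = 4 + 4 = 8
dist(I2) = dist(I1) + 3 = 8 + 3 = 11
dist(I3) = dist(I1) + 4 = 8 + 4 = 12
dist(I4) = dist(I3) + 3 = 12 + 3 = 15
dist(I5) = dist(I3) + 4 = 12 + 4 = 16
dist(I6) = dist(I4) + 3 = 15 + 3 = 18
Critical path = max dist = 18

18


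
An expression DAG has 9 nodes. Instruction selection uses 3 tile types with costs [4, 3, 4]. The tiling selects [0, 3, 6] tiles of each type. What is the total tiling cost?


Total cost = sum(count_i * cost_i)
= 0*4 + 3*3 + 6*4
= 33

33


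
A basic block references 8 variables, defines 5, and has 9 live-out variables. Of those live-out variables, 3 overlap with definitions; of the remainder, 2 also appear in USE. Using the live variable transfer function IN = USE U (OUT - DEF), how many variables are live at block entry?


OUT - DEF: 9 - 3 = 6
|IN| = |USE| + |OUT - DEF| - |USE ∩ (OUT - DEF)| = 8 + 6 - 2 = 12

12


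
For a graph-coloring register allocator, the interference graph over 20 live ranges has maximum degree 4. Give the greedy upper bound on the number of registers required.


Greedy coloring never needs more than (max_degree + 1) colors: when coloring a vertex, at most max_degree neighbors are already colored.
Upper bound = 4 + 1 = 5

5


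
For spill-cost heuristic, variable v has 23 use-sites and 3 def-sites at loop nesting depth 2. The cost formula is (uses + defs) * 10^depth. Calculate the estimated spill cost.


uses + defs = 23 + 3 = 26
10^2 = 100
Spill cost = 26 * 100 = 2600

2600


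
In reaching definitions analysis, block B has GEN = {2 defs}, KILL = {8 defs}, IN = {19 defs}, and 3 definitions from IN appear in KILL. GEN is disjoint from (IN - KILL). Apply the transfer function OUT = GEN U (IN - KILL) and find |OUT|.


IN - KILL: 19 - 3 = 16 surviving definitions
OUT = GEN + surviving = 2 + 16 = 18

18


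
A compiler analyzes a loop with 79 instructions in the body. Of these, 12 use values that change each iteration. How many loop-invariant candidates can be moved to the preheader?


Invariant candidates = total - loop-dependent
= 79 - 12 = 67

67


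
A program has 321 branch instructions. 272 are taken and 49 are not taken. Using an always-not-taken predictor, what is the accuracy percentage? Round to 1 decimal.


Predictor: always-not-taken
Correct predictions = 49
Accuracy = 49 / 321 * 100 = 15.3%

15.3


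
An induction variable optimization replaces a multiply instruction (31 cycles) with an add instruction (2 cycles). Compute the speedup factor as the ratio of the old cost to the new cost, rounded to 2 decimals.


Ratio = mult_cost / add_cost = 31 / 2 = 15.5

15.5


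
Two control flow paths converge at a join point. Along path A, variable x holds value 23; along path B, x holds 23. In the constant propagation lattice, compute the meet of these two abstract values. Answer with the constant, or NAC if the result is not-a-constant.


Meet operation: if both paths give the same constant, result is that constant; if they differ, result is NAC (not-a-constant).
Path A: 23, Path B: 23 -> equal
Result: constant -> 23

23


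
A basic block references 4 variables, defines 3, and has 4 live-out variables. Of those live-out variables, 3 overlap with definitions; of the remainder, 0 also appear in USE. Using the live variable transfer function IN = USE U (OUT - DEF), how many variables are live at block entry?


OUT - DEF: 4 - 3 = 1
|IN| = |USE| + |OUT - DEF| - |USE ∩ (OUT - DEF)| = 4 + 1 - 0 = 5

5


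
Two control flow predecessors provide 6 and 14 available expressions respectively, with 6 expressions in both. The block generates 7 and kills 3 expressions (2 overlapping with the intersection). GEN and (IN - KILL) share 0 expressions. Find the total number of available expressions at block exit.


IN = intersection of predecessors = 6
IN - KILL = 6 - 2 = 4
|OUT| = |GEN| + |IN - KILL| - |GEN ∩ (IN - KILL)| = 7 + 4 - 0 = 11

11


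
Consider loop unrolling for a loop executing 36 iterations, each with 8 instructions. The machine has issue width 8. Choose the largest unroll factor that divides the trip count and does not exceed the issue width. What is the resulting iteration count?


Largest divisor of 36 <= 8 is 6
New iterations = 36 / 6 = 6

6


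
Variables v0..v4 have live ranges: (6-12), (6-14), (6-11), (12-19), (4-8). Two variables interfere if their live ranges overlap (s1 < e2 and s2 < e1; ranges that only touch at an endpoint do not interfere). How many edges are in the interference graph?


Check all pairs for overlapping intervals.
Two intervals (s1,e1) and (s2,e2) overlap if s1 < e2 and s2 < e1.
v0 (6-12) vs v1..v4: overlaps v1, v2, v4 -> 3
v1 (6-14) vs v2..v4: overlaps v2, v3, v4 -> 3
v2 (6-11) vs v3..v4: overlaps v4 -> 1
v3 (12-19) vs v4: overlaps none -> 0
Total overlapping pairs = 3 + 3 + 1 + 0 = 7

7


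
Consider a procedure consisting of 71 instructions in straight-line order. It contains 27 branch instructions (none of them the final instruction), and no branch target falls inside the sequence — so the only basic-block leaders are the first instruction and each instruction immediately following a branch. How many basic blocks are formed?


With no in-sequence branch targets, the leaders are the first instruction plus the instruction after each branch.
Number of basic blocks = branches + 1
= 27 + 1 = 28

28


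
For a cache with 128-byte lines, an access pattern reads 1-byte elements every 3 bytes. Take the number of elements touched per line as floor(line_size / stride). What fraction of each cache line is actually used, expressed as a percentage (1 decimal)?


Elements per cache line = floor(128 / 3) = 42
Bytes used = 42 * 1 = 42
Utilization = 42 / 128 * 100 = 32.8%

32.8


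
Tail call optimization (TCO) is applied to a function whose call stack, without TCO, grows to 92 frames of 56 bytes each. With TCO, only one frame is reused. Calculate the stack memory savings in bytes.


Without TCO: 92 * 56 = 5152 bytes
With TCO: reuse 1 frame = 56 bytes
Savings = 5152 - 56 = 5096

5096


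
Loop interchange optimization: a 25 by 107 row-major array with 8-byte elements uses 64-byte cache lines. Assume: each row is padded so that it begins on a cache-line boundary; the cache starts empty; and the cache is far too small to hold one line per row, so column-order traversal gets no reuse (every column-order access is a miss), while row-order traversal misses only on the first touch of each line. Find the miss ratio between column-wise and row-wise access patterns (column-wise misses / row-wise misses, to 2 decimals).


Each row occupies 107 * 8 = 856 bytes and starts on a line boundary, so it spans ceil(856 / 64) = 14 cache lines.
Row-major traversal misses (one per line touched): 25 * ceil(107 * 8 / 64) = 350
Column-major traversal misses (no reuse, every access misses): 25 * 107 = 2675
Ratio = 2675 / 350 = 7.64

7.64


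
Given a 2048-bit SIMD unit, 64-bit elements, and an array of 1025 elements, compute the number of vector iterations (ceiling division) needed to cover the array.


Width = 2048 / 64 = 32 elements per vector op
Iterations = ceil(1025 / 32) = 33

33


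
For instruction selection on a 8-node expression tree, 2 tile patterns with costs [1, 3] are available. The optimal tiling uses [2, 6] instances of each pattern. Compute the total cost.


Total cost = sum(count_i * cost_i)
= 2*1 + 6*3
= 20

20


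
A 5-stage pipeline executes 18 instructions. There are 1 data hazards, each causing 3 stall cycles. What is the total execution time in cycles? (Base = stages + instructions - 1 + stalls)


Base cycles = 5 + 18 - 1 = 22
Total stalls = 1 * 3 = 3
Total = 22 + 3 = 25

25


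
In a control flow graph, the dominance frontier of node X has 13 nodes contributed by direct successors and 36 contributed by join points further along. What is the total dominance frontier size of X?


DF(X) = direct successor contributions + join point contributions
= 13 + 36 = 49

49
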